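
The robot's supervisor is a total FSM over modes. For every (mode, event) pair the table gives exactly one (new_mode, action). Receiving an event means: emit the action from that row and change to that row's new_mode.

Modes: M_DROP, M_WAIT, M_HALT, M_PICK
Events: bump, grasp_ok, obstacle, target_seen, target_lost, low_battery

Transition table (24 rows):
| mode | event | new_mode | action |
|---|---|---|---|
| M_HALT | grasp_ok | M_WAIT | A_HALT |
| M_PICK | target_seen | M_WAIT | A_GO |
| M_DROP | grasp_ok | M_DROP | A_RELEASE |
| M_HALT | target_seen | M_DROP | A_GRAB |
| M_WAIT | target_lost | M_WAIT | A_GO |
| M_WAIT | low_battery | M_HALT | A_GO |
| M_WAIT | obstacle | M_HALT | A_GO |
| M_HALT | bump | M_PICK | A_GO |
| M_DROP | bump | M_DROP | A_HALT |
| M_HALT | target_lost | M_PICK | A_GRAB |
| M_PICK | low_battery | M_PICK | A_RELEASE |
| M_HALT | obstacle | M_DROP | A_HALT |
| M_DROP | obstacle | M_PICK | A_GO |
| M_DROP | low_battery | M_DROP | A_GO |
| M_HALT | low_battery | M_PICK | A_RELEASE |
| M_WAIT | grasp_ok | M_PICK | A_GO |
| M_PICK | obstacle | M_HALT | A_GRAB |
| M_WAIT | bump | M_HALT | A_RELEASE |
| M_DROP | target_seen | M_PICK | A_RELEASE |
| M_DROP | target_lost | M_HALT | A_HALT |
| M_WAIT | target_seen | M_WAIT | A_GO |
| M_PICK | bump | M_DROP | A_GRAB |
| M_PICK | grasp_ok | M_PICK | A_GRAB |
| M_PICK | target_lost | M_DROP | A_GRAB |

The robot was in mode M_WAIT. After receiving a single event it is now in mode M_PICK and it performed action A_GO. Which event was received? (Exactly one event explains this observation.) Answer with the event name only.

grasp_ok

try bump: (M_WAIT, bump) → (M_HALT, A_RELEASE)
try grasp_ok: (M_WAIT, grasp_ok) → (M_PICK, A_GO)  ← matches
try obstacle: (M_WAIT, obstacle) → (M_HALT, A_GO)
try target_seen: (M_WAIT, target_seen) → (M_WAIT, A_GO)
try target_lost: (M_WAIT, target_lost) → (M_WAIT, A_GO)
try low_battery: (M_WAIT, low_battery) → (M_HALT, A_GO)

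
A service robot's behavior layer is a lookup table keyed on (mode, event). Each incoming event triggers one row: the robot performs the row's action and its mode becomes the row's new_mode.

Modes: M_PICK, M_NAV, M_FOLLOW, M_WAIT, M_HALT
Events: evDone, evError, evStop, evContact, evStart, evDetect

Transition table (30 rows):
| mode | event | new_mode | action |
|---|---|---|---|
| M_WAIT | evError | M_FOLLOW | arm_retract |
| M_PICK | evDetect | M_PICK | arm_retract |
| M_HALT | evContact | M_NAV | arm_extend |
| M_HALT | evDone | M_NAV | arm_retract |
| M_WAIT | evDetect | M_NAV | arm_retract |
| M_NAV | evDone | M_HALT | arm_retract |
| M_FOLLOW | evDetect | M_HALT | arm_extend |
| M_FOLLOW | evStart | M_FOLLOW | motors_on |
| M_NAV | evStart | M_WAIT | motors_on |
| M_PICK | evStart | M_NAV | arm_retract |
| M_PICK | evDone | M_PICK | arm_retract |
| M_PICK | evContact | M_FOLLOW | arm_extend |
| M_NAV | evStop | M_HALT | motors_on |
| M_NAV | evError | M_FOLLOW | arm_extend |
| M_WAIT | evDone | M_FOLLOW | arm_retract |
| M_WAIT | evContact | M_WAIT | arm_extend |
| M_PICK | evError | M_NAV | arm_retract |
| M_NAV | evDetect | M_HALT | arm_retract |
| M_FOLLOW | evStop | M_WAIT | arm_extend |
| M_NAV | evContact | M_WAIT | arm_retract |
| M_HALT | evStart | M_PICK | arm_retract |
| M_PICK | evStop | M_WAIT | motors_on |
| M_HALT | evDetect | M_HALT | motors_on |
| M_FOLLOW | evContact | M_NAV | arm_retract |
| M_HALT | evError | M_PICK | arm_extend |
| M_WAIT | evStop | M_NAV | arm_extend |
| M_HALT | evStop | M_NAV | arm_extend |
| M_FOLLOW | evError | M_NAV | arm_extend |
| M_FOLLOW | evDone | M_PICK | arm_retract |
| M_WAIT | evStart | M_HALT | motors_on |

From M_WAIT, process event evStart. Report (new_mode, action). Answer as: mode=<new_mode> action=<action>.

mode=M_HALT action=motors_on

current mode = M_WAIT; filter table to that mode:
  (M_WAIT, evError) → (M_FOLLOW, arm_retract)
  (M_WAIT, evDetect) → (M_NAV, arm_retract)
  (M_WAIT, evDone) → (M_FOLLOW, arm_retract)
  (M_WAIT, evContact) → (M_WAIT, arm_extend)
  (M_WAIT, evStop) → (M_NAV, arm_extend)
  (M_WAIT, evStart) → (M_HALT, motors_on)  ← event matches
event = evStart selects (M_HALT, motors_on)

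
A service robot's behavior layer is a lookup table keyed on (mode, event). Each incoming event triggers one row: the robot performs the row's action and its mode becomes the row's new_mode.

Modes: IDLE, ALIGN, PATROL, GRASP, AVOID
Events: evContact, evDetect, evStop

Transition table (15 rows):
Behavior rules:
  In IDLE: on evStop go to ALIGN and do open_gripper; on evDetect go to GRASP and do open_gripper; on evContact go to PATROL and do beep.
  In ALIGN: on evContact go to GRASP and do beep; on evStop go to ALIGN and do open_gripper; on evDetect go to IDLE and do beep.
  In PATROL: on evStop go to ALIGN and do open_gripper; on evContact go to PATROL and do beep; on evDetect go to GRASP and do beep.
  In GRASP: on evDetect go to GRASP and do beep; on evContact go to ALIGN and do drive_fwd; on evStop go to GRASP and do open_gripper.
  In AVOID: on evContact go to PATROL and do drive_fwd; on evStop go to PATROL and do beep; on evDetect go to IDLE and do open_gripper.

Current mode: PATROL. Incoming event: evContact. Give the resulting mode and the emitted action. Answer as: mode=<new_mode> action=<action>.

mode=PATROL action=beep

current mode = PATROL; filter table to that mode:
  (PATROL, evStop) → (ALIGN, open_gripper)
  (PATROL, evContact) → (PATROL, beep)  ← event matches
  (PATROL, evDetect) → (GRASP, beep)
event = evContact selects (PATROL, beep)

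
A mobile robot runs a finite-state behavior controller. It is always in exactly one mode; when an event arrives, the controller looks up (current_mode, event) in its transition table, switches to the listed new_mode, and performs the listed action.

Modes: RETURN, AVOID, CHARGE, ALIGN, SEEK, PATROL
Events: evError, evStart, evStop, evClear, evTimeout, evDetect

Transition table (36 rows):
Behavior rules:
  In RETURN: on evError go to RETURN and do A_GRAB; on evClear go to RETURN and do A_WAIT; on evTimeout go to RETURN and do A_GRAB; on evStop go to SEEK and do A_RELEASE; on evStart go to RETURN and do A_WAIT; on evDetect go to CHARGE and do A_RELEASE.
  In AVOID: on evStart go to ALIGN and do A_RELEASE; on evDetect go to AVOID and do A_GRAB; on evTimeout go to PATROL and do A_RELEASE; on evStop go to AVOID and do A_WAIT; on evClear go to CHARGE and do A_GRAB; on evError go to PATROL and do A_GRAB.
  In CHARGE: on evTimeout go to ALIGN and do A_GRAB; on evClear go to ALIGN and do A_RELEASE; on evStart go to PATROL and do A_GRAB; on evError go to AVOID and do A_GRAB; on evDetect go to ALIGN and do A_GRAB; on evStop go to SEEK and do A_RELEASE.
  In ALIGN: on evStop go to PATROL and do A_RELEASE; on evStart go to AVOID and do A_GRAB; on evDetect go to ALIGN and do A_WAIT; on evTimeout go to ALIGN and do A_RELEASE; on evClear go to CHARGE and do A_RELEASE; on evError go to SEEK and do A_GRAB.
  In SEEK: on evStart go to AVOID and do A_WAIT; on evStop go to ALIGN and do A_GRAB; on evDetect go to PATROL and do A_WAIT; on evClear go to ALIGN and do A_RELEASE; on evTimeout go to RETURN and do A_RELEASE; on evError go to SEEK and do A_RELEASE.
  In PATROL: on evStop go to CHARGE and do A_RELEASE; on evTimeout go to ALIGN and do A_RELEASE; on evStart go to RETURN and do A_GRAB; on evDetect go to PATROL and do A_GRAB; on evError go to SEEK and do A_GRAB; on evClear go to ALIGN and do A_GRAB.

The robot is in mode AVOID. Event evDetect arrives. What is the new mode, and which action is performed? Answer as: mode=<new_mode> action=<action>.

current mode = AVOID; filter table to that mode:
  (AVOID, evStart) → (ALIGN, A_RELEASE)
  (AVOID, evDetect) → (AVOID, A_GRAB)  ← event matches
  (AVOID, evTimeout) → (PATROL, A_RELEASE)
  (AVOID, evStop) → (AVOID, A_WAIT)
  (AVOID, evClear) → (CHARGE, A_GRAB)
  (AVOID, evError) → (PATROL, A_GRAB)
event = evDetect selects (AVOID, A_GRAB)

mode=AVOID action=A_GRAB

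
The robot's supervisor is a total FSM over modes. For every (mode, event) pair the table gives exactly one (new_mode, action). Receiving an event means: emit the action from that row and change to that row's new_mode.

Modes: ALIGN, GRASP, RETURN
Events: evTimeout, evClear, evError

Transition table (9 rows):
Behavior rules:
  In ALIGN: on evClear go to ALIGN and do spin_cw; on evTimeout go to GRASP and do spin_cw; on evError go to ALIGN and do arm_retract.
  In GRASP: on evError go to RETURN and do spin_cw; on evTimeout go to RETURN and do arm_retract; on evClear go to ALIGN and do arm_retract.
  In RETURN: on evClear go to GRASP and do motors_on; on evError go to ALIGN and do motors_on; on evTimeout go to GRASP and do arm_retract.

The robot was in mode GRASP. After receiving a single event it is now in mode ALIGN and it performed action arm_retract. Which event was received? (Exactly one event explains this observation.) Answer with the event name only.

try evTimeout: (GRASP, evTimeout) → (RETURN, arm_retract)
try evClear: (GRASP, evClear) → (ALIGN, arm_retract)  ← matches
try evError: (GRASP, evError) → (RETURN, spin_cw)

evClear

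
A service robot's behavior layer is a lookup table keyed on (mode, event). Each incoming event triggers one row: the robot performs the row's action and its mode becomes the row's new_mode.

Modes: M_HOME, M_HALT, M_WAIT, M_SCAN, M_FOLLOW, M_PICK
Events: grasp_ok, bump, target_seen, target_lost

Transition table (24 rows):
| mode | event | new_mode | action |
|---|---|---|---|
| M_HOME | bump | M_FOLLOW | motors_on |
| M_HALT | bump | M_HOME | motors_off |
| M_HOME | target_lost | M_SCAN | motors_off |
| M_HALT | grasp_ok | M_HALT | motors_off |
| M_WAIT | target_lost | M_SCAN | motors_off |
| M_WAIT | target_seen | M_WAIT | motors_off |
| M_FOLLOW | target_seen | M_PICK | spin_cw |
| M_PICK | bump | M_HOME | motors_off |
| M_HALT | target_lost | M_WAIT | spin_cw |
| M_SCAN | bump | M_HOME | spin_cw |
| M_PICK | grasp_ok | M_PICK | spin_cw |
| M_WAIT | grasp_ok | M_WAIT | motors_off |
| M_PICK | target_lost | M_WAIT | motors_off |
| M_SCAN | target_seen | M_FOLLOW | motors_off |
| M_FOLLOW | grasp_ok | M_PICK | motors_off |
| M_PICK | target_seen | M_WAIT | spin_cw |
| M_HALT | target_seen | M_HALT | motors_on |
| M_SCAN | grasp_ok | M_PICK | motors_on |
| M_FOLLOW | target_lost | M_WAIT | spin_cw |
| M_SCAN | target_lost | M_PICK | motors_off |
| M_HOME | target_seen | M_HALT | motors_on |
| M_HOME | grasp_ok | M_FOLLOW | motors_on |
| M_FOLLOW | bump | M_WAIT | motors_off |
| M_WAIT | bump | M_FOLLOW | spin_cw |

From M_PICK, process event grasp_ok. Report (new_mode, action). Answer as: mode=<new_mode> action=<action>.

mode=M_PICK action=spin_cw

current mode = M_PICK; filter table to that mode:
  (M_PICK, bump) → (M_HOME, motors_off)
  (M_PICK, grasp_ok) → (M_PICK, spin_cw)  ← event matches
  (M_PICK, target_lost) → (M_WAIT, motors_off)
  (M_PICK, target_seen) → (M_WAIT, spin_cw)
event = grasp_ok selects (M_PICK, spin_cw)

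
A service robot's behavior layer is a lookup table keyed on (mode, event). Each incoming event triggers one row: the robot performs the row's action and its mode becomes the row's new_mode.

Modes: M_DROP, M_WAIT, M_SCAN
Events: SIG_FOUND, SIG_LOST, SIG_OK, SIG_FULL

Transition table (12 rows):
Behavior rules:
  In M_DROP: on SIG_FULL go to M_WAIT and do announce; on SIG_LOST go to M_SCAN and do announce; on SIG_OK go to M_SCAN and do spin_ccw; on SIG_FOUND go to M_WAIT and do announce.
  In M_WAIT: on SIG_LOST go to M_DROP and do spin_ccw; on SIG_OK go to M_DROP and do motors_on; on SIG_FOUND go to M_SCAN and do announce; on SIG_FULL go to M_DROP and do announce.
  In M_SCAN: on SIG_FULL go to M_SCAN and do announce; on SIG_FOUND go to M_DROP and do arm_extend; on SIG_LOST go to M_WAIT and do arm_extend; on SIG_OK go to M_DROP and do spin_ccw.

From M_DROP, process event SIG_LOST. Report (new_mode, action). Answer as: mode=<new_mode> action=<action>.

current mode = M_DROP; filter table to that mode:
  (M_DROP, SIG_FULL) → (M_WAIT, announce)
  (M_DROP, SIG_LOST) → (M_SCAN, announce)  ← event matches
  (M_DROP, SIG_OK) → (M_SCAN, spin_ccw)
  (M_DROP, SIG_FOUND) → (M_WAIT, announce)
event = SIG_LOST selects (M_SCAN, announce)

mode=M_SCAN action=announce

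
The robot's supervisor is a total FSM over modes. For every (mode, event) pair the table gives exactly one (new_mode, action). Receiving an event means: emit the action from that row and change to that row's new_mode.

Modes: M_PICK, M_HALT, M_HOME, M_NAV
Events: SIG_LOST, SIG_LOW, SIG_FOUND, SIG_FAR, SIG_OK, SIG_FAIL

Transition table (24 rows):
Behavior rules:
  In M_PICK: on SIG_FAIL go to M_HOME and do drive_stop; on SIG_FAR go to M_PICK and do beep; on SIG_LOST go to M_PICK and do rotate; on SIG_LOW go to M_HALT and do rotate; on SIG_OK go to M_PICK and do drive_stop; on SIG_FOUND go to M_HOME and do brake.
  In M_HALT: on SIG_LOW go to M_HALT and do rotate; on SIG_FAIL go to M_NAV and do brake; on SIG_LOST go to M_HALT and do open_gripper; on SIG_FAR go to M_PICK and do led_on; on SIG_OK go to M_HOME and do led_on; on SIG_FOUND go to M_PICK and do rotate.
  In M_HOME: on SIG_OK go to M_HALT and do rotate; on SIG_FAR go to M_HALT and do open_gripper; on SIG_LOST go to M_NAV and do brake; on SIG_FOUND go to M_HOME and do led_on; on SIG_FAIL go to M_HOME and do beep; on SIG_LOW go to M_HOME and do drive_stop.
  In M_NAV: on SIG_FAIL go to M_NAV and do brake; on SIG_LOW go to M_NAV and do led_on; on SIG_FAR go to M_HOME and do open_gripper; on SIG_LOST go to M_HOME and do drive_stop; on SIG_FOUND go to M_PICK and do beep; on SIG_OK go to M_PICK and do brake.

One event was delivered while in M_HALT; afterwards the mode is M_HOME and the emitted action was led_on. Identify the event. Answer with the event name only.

try SIG_LOST: (M_HALT, SIG_LOST) → (M_HALT, open_gripper)
try SIG_LOW: (M_HALT, SIG_LOW) → (M_HALT, rotate)
try SIG_FOUND: (M_HALT, SIG_FOUND) → (M_PICK, rotate)
try SIG_FAR: (M_HALT, SIG_FAR) → (M_PICK, led_on)
try SIG_OK: (M_HALT, SIG_OK) → (M_HOME, led_on)  ← matches
try SIG_FAIL: (M_HALT, SIG_FAIL) → (M_NAV, brake)

SIG_OK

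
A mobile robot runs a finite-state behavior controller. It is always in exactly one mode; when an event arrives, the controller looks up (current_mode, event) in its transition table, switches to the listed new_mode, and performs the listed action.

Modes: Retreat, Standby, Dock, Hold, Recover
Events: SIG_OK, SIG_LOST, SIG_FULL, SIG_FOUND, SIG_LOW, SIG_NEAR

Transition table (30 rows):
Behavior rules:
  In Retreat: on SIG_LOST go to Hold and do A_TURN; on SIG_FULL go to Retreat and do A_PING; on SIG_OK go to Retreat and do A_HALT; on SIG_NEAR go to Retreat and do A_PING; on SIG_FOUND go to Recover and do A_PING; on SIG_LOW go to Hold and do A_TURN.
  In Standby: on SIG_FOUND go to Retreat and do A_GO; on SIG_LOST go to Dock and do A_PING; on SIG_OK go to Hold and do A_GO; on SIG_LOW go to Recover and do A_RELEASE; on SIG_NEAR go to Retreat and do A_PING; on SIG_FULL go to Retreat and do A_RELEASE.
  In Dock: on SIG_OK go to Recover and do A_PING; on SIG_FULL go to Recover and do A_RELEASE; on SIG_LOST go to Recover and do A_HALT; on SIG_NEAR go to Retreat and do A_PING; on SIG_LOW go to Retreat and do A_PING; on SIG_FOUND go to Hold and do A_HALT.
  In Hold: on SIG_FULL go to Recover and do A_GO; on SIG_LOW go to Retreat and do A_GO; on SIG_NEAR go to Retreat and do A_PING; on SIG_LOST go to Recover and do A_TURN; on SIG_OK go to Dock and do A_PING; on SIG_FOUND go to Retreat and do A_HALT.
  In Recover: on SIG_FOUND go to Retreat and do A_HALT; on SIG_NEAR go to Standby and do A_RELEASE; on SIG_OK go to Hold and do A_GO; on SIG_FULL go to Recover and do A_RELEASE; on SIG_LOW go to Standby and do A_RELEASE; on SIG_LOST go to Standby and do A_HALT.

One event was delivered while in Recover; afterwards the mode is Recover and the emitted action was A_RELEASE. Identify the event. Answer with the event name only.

try SIG_OK: (Recover, SIG_OK) → (Hold, A_GO)
try SIG_LOST: (Recover, SIG_LOST) → (Standby, A_HALT)
try SIG_FULL: (Recover, SIG_FULL) → (Recover, A_RELEASE)  ← matches
try SIG_FOUND: (Recover, SIG_FOUND) → (Retreat, A_HALT)
try SIG_LOW: (Recover, SIG_LOW) → (Standby, A_RELEASE)
try SIG_NEAR: (Recover, SIG_NEAR) → (Standby, A_RELEASE)

SIG_FULL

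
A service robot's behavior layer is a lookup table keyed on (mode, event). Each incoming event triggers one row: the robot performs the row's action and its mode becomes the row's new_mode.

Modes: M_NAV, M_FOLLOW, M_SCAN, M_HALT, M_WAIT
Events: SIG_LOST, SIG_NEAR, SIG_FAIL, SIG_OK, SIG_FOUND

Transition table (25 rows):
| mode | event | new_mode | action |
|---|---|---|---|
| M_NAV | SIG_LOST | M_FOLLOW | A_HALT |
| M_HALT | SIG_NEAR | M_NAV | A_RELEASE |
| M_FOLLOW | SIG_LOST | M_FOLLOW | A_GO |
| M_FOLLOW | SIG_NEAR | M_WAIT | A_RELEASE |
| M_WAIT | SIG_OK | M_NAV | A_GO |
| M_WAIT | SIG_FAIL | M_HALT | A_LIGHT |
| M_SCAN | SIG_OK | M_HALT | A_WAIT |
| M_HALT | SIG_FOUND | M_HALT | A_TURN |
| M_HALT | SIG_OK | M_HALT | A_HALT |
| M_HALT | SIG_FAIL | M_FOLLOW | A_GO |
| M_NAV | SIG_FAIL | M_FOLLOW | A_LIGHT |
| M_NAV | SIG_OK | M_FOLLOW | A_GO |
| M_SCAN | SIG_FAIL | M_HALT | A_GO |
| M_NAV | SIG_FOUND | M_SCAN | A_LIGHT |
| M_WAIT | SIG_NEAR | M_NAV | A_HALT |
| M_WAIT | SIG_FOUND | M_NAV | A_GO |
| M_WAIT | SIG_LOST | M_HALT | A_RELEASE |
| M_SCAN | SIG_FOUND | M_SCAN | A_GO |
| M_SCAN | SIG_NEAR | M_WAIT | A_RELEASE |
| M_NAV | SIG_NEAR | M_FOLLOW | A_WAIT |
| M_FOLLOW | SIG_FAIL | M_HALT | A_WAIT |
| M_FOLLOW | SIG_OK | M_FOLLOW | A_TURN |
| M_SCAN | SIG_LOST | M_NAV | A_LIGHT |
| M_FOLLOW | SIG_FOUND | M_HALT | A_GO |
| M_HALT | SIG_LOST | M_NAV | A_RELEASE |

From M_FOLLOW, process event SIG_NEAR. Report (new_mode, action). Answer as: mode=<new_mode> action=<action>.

mode=M_WAIT action=A_RELEASE

current mode = M_FOLLOW; filter table to that mode:
  (M_FOLLOW, SIG_LOST) → (M_FOLLOW, A_GO)
  (M_FOLLOW, SIG_NEAR) → (M_WAIT, A_RELEASE)  ← event matches
  (M_FOLLOW, SIG_FAIL) → (M_HALT, A_WAIT)
  (M_FOLLOW, SIG_OK) → (M_FOLLOW, A_TURN)
  (M_FOLLOW, SIG_FOUND) → (M_HALT, A_GO)
event = SIG_NEAR selects (M_WAIT, A_RELEASE)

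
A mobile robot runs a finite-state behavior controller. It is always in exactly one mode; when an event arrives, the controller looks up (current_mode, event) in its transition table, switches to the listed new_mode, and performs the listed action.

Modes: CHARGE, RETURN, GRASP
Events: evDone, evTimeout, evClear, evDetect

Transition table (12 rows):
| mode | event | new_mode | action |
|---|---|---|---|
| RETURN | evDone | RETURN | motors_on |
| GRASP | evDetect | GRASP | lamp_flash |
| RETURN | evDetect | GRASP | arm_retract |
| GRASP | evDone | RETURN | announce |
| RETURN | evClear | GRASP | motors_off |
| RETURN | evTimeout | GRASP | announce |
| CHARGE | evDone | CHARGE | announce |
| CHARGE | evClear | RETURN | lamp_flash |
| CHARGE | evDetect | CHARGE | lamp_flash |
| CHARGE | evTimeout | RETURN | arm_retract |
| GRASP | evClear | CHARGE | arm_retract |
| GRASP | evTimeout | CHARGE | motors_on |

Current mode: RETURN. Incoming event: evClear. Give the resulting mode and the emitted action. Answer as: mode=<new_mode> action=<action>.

mode=GRASP action=motors_off

current mode = RETURN; filter table to that mode:
  (RETURN, evDone) → (RETURN, motors_on)
  (RETURN, evDetect) → (GRASP, arm_retract)
  (RETURN, evClear) → (GRASP, motors_off)  ← event matches
  (RETURN, evTimeout) → (GRASP, announce)
event = evClear selects (GRASP, motors_off)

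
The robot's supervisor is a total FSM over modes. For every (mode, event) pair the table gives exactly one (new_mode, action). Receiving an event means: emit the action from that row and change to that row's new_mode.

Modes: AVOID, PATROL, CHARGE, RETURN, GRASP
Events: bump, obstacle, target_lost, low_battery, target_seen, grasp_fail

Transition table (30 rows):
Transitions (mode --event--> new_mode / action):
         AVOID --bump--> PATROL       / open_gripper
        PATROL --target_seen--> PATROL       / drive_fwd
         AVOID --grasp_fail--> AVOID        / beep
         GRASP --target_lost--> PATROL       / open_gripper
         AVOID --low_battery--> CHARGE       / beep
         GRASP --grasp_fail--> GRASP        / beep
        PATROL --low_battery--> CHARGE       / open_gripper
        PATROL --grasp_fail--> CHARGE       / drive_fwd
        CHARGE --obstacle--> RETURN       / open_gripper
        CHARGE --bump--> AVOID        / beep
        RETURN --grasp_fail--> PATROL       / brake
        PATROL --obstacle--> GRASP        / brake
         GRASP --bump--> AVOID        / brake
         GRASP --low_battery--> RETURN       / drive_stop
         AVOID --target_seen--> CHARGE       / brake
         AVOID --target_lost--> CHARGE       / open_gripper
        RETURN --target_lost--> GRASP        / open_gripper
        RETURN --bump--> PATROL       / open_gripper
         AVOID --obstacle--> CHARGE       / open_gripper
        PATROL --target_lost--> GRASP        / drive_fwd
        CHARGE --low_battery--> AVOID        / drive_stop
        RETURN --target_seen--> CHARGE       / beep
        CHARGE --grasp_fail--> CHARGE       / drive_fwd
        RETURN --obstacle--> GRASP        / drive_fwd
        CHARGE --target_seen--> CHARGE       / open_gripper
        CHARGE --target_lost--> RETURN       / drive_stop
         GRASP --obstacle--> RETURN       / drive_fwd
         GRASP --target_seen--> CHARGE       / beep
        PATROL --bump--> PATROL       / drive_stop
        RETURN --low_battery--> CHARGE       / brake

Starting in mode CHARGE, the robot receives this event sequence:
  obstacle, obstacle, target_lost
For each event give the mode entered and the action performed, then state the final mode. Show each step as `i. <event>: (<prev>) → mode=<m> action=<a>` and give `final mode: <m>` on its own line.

final mode: PATROL

1. obstacle: (CHARGE) → mode=RETURN action=open_gripper
2. obstacle: (RETURN) → mode=GRASP action=drive_fwd
3. target_lost: (GRASP) → mode=PATROL action=open_gripper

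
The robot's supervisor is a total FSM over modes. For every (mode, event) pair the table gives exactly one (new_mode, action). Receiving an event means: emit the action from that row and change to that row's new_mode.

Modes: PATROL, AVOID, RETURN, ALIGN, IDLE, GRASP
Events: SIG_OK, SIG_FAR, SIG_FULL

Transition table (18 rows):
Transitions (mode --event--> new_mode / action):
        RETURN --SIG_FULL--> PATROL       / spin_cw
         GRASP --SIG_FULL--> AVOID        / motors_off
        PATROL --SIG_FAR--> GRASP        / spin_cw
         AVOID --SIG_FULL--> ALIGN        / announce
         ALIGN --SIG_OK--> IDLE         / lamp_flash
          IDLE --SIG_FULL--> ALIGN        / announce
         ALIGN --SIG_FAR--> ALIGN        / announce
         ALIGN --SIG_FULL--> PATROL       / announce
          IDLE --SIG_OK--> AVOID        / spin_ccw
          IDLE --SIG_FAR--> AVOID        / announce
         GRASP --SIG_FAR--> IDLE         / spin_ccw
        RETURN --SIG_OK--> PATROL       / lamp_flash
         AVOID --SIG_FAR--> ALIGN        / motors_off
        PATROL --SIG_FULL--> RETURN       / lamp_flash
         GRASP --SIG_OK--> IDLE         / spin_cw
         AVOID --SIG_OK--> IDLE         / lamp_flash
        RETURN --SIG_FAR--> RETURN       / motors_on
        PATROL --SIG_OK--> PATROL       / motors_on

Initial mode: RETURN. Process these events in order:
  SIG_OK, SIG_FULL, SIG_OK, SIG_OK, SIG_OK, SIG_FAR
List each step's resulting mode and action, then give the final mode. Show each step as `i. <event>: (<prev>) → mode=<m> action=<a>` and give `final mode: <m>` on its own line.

final mode: GRASP

1. SIG_OK: (RETURN) → mode=PATROL action=lamp_flash
2. SIG_FULL: (PATROL) → mode=RETURN action=lamp_flash
3. SIG_OK: (RETURN) → mode=PATROL action=lamp_flash
4. SIG_OK: (PATROL) → mode=PATROL action=motors_on
5. SIG_OK: (PATROL) → mode=PATROL action=motors_on
6. SIG_FAR: (PATROL) → mode=GRASP action=spin_cw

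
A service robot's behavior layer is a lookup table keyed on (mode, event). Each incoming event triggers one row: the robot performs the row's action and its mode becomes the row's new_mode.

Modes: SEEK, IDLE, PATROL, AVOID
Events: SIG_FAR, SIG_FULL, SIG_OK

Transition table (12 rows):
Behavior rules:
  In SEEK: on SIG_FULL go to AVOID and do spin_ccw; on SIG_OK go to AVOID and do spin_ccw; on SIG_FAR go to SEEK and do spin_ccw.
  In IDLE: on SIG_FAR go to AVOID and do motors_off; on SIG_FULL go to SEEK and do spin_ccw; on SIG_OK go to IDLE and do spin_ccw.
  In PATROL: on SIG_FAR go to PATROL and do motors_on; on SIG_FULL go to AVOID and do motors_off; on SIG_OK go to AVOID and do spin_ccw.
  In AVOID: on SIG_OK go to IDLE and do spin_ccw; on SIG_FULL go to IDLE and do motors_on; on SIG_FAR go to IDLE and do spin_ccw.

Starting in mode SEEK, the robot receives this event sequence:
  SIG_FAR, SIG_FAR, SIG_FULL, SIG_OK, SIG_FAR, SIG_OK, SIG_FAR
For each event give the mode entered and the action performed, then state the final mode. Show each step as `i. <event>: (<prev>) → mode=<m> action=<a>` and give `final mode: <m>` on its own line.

1. SIG_FAR: (SEEK) → mode=SEEK action=spin_ccw
2. SIG_FAR: (SEEK) → mode=SEEK action=spin_ccw
3. SIG_FULL: (SEEK) → mode=AVOID action=spin_ccw
4. SIG_OK: (AVOID) → mode=IDLE action=spin_ccw
5. SIG_FAR: (IDLE) → mode=AVOID action=motors_off
6. SIG_OK: (AVOID) → mode=IDLE action=spin_ccw
7. SIG_FAR: (IDLE) → mode=AVOID action=motors_off

final mode: AVOID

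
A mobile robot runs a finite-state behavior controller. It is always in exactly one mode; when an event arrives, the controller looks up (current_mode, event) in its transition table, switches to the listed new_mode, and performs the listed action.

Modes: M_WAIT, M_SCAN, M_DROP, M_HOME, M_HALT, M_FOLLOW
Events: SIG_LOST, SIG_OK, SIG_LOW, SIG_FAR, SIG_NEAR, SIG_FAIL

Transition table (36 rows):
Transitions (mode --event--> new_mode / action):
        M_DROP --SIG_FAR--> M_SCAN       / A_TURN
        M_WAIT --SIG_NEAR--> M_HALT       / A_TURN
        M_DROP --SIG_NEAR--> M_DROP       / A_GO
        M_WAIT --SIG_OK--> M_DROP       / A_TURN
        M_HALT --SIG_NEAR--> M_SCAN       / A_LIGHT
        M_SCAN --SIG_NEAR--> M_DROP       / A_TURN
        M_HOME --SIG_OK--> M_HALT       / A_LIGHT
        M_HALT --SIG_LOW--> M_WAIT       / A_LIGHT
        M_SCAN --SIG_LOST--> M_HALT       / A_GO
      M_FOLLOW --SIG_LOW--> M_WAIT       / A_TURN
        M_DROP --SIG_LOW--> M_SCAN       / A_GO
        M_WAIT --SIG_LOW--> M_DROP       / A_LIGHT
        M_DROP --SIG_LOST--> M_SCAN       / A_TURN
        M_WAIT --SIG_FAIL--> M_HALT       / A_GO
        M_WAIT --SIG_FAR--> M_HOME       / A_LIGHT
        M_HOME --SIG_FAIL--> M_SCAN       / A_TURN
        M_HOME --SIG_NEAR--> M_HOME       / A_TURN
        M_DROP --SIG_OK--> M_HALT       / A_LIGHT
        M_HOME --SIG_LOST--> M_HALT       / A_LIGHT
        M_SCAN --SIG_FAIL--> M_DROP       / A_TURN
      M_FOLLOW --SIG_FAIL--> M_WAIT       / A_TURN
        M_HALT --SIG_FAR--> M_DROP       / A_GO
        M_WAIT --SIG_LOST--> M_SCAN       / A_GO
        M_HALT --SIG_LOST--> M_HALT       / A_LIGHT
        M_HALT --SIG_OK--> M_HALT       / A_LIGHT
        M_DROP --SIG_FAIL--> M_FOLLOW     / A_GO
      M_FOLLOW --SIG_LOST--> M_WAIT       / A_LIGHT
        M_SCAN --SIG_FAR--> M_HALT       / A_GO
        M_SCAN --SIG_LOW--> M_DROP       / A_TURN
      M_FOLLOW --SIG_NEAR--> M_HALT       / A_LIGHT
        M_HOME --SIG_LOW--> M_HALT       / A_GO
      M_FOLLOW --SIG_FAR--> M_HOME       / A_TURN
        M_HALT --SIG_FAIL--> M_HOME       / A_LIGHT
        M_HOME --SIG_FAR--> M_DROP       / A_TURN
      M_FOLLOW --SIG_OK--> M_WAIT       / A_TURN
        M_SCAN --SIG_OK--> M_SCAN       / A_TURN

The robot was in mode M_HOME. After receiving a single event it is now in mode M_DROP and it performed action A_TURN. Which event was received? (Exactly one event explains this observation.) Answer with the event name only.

SIG_FAR

try SIG_LOST: (M_HOME, SIG_LOST) → (M_HALT, A_LIGHT)
try SIG_OK: (M_HOME, SIG_OK) → (M_HALT, A_LIGHT)
try SIG_LOW: (M_HOME, SIG_LOW) → (M_HALT, A_GO)
try SIG_FAR: (M_HOME, SIG_FAR) → (M_DROP, A_TURN)  ← matches
try SIG_NEAR: (M_HOME, SIG_NEAR) → (M_HOME, A_TURN)
try SIG_FAIL: (M_HOME, SIG_FAIL) → (M_SCAN, A_TURN)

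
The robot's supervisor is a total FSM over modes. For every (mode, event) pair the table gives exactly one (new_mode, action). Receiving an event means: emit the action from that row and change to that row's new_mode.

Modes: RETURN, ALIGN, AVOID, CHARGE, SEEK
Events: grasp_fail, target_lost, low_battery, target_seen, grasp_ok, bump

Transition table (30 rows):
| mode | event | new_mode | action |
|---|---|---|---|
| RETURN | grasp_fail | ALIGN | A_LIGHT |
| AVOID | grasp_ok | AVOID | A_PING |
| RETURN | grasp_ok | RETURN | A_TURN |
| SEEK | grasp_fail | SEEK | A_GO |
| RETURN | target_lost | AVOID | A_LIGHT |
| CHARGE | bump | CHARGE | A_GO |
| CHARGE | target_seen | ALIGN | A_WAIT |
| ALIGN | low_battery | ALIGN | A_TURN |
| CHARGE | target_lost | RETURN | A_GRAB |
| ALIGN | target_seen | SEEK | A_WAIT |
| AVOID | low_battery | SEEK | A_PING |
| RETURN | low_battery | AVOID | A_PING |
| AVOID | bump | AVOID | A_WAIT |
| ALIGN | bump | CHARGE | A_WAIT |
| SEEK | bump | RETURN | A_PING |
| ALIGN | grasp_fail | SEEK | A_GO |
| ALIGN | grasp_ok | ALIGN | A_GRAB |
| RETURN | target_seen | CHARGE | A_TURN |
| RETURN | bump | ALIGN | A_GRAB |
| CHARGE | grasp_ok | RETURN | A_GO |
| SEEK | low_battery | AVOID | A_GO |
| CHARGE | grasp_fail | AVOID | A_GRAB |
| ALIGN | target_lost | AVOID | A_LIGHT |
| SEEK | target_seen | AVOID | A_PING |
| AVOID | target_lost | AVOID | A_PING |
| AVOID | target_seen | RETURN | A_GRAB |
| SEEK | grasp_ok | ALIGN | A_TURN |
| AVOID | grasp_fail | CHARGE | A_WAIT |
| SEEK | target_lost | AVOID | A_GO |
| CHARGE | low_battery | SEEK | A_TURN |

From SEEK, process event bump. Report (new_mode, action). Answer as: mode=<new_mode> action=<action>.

current mode = SEEK; filter table to that mode:
  (SEEK, grasp_fail) → (SEEK, A_GO)
  (SEEK, bump) → (RETURN, A_PING)  ← event matches
  (SEEK, low_battery) → (AVOID, A_GO)
  (SEEK, target_seen) → (AVOID, A_PING)
  (SEEK, grasp_ok) → (ALIGN, A_TURN)
  (SEEK, target_lost) → (AVOID, A_GO)
event = bump selects (RETURN, A_PING)

mode=RETURN action=A_PING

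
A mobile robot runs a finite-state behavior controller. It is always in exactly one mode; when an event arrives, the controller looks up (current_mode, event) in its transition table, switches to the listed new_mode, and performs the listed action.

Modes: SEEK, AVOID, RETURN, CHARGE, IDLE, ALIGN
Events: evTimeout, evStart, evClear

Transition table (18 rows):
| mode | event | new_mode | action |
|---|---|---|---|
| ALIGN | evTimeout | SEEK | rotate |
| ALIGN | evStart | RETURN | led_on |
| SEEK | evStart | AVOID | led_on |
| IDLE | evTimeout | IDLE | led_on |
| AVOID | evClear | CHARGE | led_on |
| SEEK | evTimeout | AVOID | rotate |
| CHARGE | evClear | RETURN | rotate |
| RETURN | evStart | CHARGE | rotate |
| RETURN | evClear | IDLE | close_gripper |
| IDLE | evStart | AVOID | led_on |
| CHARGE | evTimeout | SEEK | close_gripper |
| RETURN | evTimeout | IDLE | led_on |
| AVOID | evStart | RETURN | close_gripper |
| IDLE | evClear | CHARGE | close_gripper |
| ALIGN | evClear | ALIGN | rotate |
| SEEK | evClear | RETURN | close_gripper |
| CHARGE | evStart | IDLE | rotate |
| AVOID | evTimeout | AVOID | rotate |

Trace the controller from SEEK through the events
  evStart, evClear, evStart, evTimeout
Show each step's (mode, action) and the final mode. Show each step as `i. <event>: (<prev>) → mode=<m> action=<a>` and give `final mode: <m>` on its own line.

1. evStart: (SEEK) → mode=AVOID action=led_on
2. evClear: (AVOID) → mode=CHARGE action=led_on
3. evStart: (CHARGE) → mode=IDLE action=rotate
4. evTimeout: (IDLE) → mode=IDLE action=led_on

final mode: IDLE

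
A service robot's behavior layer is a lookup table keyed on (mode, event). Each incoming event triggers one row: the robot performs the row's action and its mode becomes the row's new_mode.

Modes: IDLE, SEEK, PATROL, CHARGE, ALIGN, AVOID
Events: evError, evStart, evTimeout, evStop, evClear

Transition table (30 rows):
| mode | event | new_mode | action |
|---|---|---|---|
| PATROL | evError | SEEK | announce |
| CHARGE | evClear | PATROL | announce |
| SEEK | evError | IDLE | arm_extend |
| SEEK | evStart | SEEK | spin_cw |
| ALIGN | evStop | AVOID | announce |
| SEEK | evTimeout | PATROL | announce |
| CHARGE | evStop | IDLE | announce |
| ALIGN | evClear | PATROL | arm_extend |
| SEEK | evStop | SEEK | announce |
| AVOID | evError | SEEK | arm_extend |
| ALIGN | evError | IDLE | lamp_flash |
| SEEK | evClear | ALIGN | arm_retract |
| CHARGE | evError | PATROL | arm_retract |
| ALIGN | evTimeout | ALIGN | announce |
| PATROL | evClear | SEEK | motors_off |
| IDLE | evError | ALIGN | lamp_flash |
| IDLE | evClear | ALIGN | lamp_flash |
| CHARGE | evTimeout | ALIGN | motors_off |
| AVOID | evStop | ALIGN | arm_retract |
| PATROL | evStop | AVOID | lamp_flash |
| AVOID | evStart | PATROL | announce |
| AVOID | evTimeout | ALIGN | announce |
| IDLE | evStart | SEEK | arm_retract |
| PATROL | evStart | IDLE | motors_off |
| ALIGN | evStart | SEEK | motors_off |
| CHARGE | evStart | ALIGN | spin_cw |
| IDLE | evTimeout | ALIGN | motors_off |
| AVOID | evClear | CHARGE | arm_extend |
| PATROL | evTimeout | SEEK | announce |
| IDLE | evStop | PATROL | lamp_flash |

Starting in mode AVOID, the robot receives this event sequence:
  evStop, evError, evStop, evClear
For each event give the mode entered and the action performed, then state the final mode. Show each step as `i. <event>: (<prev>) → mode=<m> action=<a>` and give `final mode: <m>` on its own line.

final mode: SEEK

1. evStop: (AVOID) → mode=ALIGN action=arm_retract
2. evError: (ALIGN) → mode=IDLE action=lamp_flash
3. evStop: (IDLE) → mode=PATROL action=lamp_flash
4. evClear: (PATROL) → mode=SEEK action=motors_off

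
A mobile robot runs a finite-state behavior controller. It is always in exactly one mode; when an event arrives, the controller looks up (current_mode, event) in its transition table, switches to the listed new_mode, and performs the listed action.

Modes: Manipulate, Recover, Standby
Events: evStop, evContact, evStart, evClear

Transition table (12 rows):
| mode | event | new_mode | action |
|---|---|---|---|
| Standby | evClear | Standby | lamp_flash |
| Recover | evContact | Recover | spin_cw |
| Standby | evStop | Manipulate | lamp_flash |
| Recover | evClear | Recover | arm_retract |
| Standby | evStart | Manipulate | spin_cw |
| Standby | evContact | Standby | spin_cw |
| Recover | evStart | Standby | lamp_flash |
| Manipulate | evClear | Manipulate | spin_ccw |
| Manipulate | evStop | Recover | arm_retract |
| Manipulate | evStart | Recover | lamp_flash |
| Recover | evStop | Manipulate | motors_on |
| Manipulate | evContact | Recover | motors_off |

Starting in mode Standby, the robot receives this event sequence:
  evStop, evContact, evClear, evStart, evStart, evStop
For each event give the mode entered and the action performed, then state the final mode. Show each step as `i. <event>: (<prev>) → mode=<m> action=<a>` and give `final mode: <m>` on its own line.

final mode: Recover

1. evStop: (Standby) → mode=Manipulate action=lamp_flash
2. evContact: (Manipulate) → mode=Recover action=motors_off
3. evClear: (Recover) → mode=Recover action=arm_retract
4. evStart: (Recover) → mode=Standby action=lamp_flash
5. evStart: (Standby) → mode=Manipulate action=spin_cw
6. evStop: (Manipulate) → mode=Recover action=arm_retract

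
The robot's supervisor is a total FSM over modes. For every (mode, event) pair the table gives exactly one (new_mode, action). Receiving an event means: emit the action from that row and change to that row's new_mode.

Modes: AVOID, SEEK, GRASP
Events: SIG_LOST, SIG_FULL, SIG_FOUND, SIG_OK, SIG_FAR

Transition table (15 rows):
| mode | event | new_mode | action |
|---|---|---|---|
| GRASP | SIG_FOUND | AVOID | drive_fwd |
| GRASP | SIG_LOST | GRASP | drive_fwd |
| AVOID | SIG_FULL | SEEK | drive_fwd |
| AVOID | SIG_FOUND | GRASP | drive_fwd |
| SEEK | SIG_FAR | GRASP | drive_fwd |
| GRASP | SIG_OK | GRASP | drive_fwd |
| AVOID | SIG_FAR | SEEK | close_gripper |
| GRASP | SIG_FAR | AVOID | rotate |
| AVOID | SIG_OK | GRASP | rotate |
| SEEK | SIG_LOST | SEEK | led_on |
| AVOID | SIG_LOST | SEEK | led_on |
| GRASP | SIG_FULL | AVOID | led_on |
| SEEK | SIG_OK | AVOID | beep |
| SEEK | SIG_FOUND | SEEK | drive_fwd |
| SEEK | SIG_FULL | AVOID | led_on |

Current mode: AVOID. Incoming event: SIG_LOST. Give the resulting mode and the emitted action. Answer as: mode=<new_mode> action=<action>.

mode=SEEK action=led_on

current mode = AVOID; filter table to that mode:
  (AVOID, SIG_FULL) → (SEEK, drive_fwd)
  (AVOID, SIG_FOUND) → (GRASP, drive_fwd)
  (AVOID, SIG_FAR) → (SEEK, close_gripper)
  (AVOID, SIG_OK) → (GRASP, rotate)
  (AVOID, SIG_LOST) → (SEEK, led_on)  ← event matches
event = SIG_LOST selects (SEEK, led_on)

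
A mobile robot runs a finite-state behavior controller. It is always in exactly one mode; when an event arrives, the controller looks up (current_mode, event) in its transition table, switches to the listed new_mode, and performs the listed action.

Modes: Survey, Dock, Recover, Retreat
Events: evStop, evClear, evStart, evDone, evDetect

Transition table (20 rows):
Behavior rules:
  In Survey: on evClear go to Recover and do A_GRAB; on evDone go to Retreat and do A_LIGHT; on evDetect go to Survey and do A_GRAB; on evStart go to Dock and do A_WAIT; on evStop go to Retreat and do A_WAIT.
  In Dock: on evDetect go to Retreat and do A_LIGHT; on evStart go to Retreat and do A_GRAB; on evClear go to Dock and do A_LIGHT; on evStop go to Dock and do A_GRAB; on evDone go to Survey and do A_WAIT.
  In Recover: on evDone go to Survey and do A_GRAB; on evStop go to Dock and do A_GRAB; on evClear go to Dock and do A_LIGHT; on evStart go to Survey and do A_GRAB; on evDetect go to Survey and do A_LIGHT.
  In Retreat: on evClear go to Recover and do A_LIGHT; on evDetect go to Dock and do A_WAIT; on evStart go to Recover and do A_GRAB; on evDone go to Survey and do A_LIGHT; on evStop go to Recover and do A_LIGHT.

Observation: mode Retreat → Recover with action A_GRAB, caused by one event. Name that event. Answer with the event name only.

try evStop: (Retreat, evStop) → (Recover, A_LIGHT)
try evClear: (Retreat, evClear) → (Recover, A_LIGHT)
try evStart: (Retreat, evStart) → (Recover, A_GRAB)  ← matches
try evDone: (Retreat, evDone) → (Survey, A_LIGHT)
try evDetect: (Retreat, evDetect) → (Dock, A_WAIT)

evStart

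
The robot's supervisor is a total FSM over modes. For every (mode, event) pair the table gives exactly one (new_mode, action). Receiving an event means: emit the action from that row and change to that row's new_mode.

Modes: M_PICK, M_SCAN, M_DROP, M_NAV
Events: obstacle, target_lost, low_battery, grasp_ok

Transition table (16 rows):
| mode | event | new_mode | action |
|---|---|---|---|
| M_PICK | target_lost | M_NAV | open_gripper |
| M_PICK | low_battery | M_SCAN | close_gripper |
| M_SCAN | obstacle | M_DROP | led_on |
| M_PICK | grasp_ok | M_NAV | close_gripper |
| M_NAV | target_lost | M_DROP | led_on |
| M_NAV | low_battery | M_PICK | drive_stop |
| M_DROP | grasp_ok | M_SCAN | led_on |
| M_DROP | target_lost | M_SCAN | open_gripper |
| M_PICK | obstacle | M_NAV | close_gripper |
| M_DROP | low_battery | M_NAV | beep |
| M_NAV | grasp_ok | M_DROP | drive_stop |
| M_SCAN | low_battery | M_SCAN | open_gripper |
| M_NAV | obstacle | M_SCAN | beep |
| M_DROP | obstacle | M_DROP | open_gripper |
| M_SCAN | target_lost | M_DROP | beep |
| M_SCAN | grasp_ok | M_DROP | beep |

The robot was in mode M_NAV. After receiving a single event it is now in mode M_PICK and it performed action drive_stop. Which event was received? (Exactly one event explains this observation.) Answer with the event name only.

try obstacle: (M_NAV, obstacle) → (M_SCAN, beep)
try target_lost: (M_NAV, target_lost) → (M_DROP, led_on)
try low_battery: (M_NAV, low_battery) → (M_PICK, drive_stop)  ← matches
try grasp_ok: (M_NAV, grasp_ok) → (M_DROP, drive_stop)

low_battery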